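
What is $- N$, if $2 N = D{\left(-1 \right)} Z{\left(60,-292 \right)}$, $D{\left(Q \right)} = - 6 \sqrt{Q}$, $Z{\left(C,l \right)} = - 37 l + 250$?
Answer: $33162 i \approx 33162.0 i$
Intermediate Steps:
$Z{\left(C,l \right)} = 250 - 37 l$
$N = - 33162 i$ ($N = \frac{- 6 \sqrt{-1} \left(250 - -10804\right)}{2} = \frac{- 6 i \left(250 + 10804\right)}{2} = \frac{- 6 i 11054}{2} = \frac{\left(-66324\right) i}{2} = - 33162 i \approx - 33162.0 i$)
$- N = - \left(-33162\right) i = 33162 i$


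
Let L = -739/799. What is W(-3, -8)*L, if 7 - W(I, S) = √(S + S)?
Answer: -5173/799 + 2956*I/799 ≈ -6.4743 + 3.6996*I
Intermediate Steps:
L = -739/799 (L = -739*1/799 = -739/799 ≈ -0.92491)
W(I, S) = 7 - √2*√S (W(I, S) = 7 - √(S + S) = 7 - √(2*S) = 7 - √2*√S)
W(-3, -8)*L = (7 - √2*√(-8))*(-739/799) = (7 - √2*2*I*√2)*(-739/799) = (7 - 4*I)*(-739/799) = -5173/799 + 2956*I/799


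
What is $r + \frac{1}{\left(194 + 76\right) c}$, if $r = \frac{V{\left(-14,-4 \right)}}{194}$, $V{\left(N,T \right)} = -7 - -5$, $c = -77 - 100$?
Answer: $- \frac{47887}{4635630} \approx -0.01033$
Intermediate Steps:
$c = -177$ ($c = -77 - 100 = -177$)
$V{\left(N,T \right)} = -2$ ($V{\left(N,T \right)} = -7 + 5 = -2$)
$r = - \frac{1}{97}$ ($r = - \frac{2}{194} = \left(-2\right) \frac{1}{194} = - \frac{1}{97} \approx -0.010309$)
$r + \frac{1}{\left(194 + 76\right) c} = - \frac{1}{97} + \frac{1}{\left(194 + 76\right) \left(-177\right)} = - \frac{1}{97} + \frac{1}{270} \left(- \frac{1}{177}\right) = - \frac{1}{97} - \frac{1}{47790} = - \frac{47887}{4635630}$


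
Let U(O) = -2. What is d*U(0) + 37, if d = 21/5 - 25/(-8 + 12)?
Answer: 411/10 ≈ 41.100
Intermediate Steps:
d = -41/20 (d = 21*(⅕) - 25/4 = 21/5 - 25*¼ = 21/5 - 25/4 = -41/20 ≈ -2.0500)
d*U(0) + 37 = -41/20*(-2) + 37 = 41/10 + 37 = 411/10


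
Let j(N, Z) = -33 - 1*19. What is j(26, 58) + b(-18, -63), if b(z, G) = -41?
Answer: -93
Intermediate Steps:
j(N, Z) = -52 (j(N, Z) = -33 - 19 = -52)
j(26, 58) + b(-18, -63) = -52 - 41 = -93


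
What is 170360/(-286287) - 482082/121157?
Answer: -158654116054/34685674059 ≈ -4.5741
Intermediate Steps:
170360/(-286287) - 482082/121157 = 170360*(-1/286287) - 482082*1/121157 = -170360/286287 - 482082/121157 = -158654116054/34685674059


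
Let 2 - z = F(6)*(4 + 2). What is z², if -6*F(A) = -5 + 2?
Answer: 1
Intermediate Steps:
F(A) = ½ (F(A) = -(-5 + 2)/6 = -⅙*(-3) = ½)
z = -1 (z = 2 - (4 + 2)/2 = 2 - 6/2 = 2 - 1*3 = 2 - 3 = -1)
z² = (-1)² = 1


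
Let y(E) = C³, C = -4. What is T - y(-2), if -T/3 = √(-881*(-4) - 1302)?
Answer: 64 - 3*√2222 ≈ -77.414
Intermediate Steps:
y(E) = -64 (y(E) = (-4)³ = -64)
T = -3*√2222 (T = -3*√(-881*(-4) - 1302) = -3*√(3524 - 1302) = -3*√2222 ≈ -141.41)
T - y(-2) = -3*√2222 - 1*(-64) = -3*√2222 + 64 = 64 - 3*√2222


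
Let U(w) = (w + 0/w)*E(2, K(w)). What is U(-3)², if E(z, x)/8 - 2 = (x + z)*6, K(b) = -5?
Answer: 147456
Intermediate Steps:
E(z, x) = 16 + 48*x + 48*z (E(z, x) = 16 + 8*((x + z)*6) = 16 + 8*(6*x + 6*z) = 16 + (48*x + 48*z) = 16 + 48*x + 48*z)
U(w) = -128*w (U(w) = (w + 0/w)*(16 + 48*(-5) + 48*2) = (w + 0)*(16 - 240 + 96) = w*(-128) = -128*w)
U(-3)² = (-128*(-3))² = 384² = 147456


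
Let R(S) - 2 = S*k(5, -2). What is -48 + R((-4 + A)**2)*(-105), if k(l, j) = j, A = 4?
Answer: -258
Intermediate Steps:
R(S) = 2 - 2*S (R(S) = 2 + S*(-2) = 2 - 2*S)
-48 + R((-4 + A)**2)*(-105) = -48 + (2 - 2*(-4 + 4)**2)*(-105) = -48 + (2 - 2*0**2)*(-105) = -48 + (2 - 2*0)*(-105) = -48 + (2 + 0)*(-105) = -48 + 2*(-105) = -48 - 210 = -258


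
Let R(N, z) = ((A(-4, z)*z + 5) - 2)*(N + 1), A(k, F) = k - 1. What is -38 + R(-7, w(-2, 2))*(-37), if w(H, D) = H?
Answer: 2848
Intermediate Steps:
A(k, F) = -1 + k
R(N, z) = (1 + N)*(3 - 5*z) (R(N, z) = (((-1 - 4)*z + 5) - 2)*(N + 1) = ((-5*z + 5) - 2)*(1 + N) = ((5 - 5*z) - 2)*(1 + N) = (3 - 5*z)*(1 + N) = (1 + N)*(3 - 5*z))
-38 + R(-7, w(-2, 2))*(-37) = -38 + (3 - 5*(-2) + 3*(-7) - 5*(-7)*(-2))*(-37) = -38 + (3 + 10 - 21 - 70)*(-37) = -38 - 78*(-37) = -38 + 2886 = 2848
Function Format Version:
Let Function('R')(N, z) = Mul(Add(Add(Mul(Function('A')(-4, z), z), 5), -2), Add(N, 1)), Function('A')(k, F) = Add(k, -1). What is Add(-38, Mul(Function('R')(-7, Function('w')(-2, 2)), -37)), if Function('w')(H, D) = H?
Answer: 2848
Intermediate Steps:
Function('A')(k, F) = Add(-1, k)
Function('R')(N, z) = Mul(Add(1, N), Add(3, Mul(-5, z))) (Function('R')(N, z) = Mul(Add(Add(Mul(Add(-1, -4), z), 5), -2), Add(N, 1)) = Mul(Add(Add(Mul(-5, z), 5), -2), Add(1, N)) = Mul(Add(Add(5, Mul(-5, z)), -2), Add(1, N)) = Mul(Add(3, Mul(-5, z)), Add(1, N)) = Mul(Add(1, N), Add(3, Mul(-5, z))))
Add(-38, Mul(Function('R')(-7, Function('w')(-2, 2)), -37)) = Add(-38, Mul(Add(3, Mul(-5, -2), Mul(3, -7), Mul(-5, -7, -2)), -37)) = Add(-38, Mul(Add(3, 10, -21, -70), -37)) = Add(-38, Mul(-78, -37)) = Add(-38, 2886) = 2848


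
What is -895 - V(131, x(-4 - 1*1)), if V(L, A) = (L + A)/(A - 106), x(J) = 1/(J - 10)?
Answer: -1421981/1591 ≈ -893.77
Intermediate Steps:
x(J) = 1/(-10 + J)
V(L, A) = (A + L)/(-106 + A)
-895 - V(131, x(-4 - 1*1)) = -895 - (1/(-10 + (-4 - 1*1)) + 131)/(-106 + 1/(-10 + (-4 - 1*1))) = -895 - (1/(-10 + (-4 - 1)) + 131)/(-106 + 1/(-10 + (-4 - 1))) = -895 - (1/(-10 - 5) + 131)/(-106 + 1/(-10 - 5)) = -895 - (1/(-15) + 131)/(-106 + 1/(-15)) = -895 - (-1/15 + 131)/(-106 - 1/15) = -895 - 1964/((-1591/15)*15) = -895 - (-15)*1964/(1591*15) = -895 - 1*(-1964/1591) = -895 + 1964/1591 = -1421981/1591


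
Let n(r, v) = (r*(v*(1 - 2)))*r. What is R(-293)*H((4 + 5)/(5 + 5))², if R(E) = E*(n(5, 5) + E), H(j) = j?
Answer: 4960197/50 ≈ 99204.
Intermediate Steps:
n(r, v) = -v*r² (n(r, v) = (r*(v*(-1)))*r = (r*(-v))*r = (-r*v)*r = -v*r²)
R(E) = E*(-125 + E) (R(E) = E*(-1*5*5² + E) = E*(-1*5*25 + E) = E*(-125 + E))
R(-293)*H((4 + 5)/(5 + 5))² = (-293*(-125 - 293))*((4 + 5)/(5 + 5))² = (-293*(-418))*(9/10)² = 122474*(9*(⅒))² = 122474*(9/10)² = 122474*(81/100) = 4960197/50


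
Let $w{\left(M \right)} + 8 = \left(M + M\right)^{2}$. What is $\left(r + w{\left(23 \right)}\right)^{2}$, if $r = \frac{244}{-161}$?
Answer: $\frac{115018652736}{25921} \approx 4.4373 \cdot 10^{6}$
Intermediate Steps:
$r = - \frac{244}{161}$ ($r = 244 \left(- \frac{1}{161}\right) = - \frac{244}{161} \approx -1.5155$)
$w{\left(M \right)} = -8 + 4 M^{2}$ ($w{\left(M \right)} = -8 + \left(M + M\right)^{2} = -8 + \left(2 M\right)^{2} = -8 + 4 M^{2}$)
$\left(r + w{\left(23 \right)}\right)^{2} = \left(- \frac{244}{161} - \left(8 - 4 \cdot 23^{2}\right)\right)^{2} = \left(- \frac{244}{161} + \left(-8 + 4 \cdot 529\right)\right)^{2} = \left(- \frac{244}{161} + \left(-8 + 2116\right)\right)^{2} = \left(- \frac{244}{161} + 2108\right)^{2} = \left(\frac{339144}{161}\right)^{2} = \frac{115018652736}{25921}$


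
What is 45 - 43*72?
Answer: -3051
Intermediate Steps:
45 - 43*72 = 45 - 3096 = -3051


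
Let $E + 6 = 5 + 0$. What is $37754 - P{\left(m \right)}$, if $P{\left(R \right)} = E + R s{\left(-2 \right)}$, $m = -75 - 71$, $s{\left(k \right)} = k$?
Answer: $37463$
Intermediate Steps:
$m = -146$
$E = -1$ ($E = -6 + \left(5 + 0\right) = -6 + 5 = -1$)
$P{\left(R \right)} = -1 - 2 R$ ($P{\left(R \right)} = -1 + R \left(-2\right) = -1 - 2 R$)
$37754 - P{\left(m \right)} = 37754 - \left(-1 - -292\right) = 37754 - \left(-1 + 292\right) = 37754 - 291 = 37463$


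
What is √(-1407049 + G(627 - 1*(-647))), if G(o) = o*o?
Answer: 9*√2667 ≈ 464.79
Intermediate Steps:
G(o) = o²
√(-1407049 + G(627 - 1*(-647))) = √(-1407049 + (627 - 1*(-647))²) = √(-1407049 + (627 + 647)²) = √(-1407049 + 1274²) = √(-1407049 + 1623076) = √216027 = 9*√2667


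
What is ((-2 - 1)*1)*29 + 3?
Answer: -84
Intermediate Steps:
((-2 - 1)*1)*29 + 3 = -3*1*29 + 3 = -3*29 + 3 = -87 + 3 = -84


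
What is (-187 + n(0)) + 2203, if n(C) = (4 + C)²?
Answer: 2032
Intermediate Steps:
(-187 + n(0)) + 2203 = (-187 + (4 + 0)²) + 2203 = (-187 + 4²) + 2203 = (-187 + 16) + 2203 = -171 + 2203 = 2032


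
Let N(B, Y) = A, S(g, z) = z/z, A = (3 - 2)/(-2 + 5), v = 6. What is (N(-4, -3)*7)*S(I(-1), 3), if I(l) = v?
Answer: 7/3 ≈ 2.3333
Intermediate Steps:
I(l) = 6
A = ⅓ (A = 1/3 = 1*(⅓) = ⅓ ≈ 0.33333)
S(g, z) = 1
N(B, Y) = ⅓
(N(-4, -3)*7)*S(I(-1), 3) = ((⅓)*7)*1 = (7/3)*1 = 7/3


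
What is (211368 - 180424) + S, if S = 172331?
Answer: 203275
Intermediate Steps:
(211368 - 180424) + S = (211368 - 180424) + 172331 = 30944 + 172331 = 203275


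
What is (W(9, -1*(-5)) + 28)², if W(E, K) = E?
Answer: 1369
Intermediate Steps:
(W(9, -1*(-5)) + 28)² = (9 + 28)² = 37² = 1369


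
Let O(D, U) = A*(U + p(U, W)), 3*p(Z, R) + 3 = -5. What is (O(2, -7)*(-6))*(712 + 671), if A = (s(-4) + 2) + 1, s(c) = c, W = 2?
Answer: -80214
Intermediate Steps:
p(Z, R) = -8/3 (p(Z, R) = -1 + (⅓)*(-5) = -1 - 5/3 = -8/3)
A = -1 (A = (-4 + 2) + 1 = -2 + 1 = -1)
O(D, U) = 8/3 - U (O(D, U) = -(U - 8/3) = -(-8/3 + U) = 8/3 - U)
(O(2, -7)*(-6))*(712 + 671) = ((8/3 - 1*(-7))*(-6))*(712 + 671) = ((8/3 + 7)*(-6))*1383 = ((29/3)*(-6))*1383 = -58*1383 = -80214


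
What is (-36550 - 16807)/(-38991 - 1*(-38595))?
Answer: 53357/396 ≈ 134.74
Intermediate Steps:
(-36550 - 16807)/(-38991 - 1*(-38595)) = -53357/(-38991 + 38595) = -53357/(-396) = -53357*(-1/396) = 53357/396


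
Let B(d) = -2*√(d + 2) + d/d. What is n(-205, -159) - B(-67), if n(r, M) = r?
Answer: -206 + 2*I*√65 ≈ -206.0 + 16.125*I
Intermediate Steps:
B(d) = 1 - 2*√(2 + d) (B(d) = -2*√(2 + d) + 1 = 1 - 2*√(2 + d))
n(-205, -159) - B(-67) = -205 - (1 - 2*√(2 - 67)) = -205 - (1 - 2*I*√65) = -205 + (-1 + 2*I*√65) = -206 + 2*I*√65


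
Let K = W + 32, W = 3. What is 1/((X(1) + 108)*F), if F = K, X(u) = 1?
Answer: 1/3815 ≈ 0.00026212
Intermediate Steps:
K = 35 (K = 3 + 32 = 35)
F = 35
1/((X(1) + 108)*F) = 1/((1 + 108)*35) = 1/(109*35) = 1/3815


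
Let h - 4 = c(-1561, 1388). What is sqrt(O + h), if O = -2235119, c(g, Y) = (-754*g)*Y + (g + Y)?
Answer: 8*sqrt(25491131) ≈ 40391.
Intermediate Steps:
c(g, Y) = Y + g - 754*Y*g (c(g, Y) = -754*Y*g + (Y + g) = Y + g - 754*Y*g)
h = 1633667503 (h = 4 + (1388 - 1561 - 754*1388*(-1561)) = 4 + (1388 - 1561 + 1633667672) = 4 + 1633667499 = 1633667503)
sqrt(O + h) = sqrt(-2235119 + 1633667503) = sqrt(1631432384) = 8*sqrt(25491131)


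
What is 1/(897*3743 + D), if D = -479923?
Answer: 1/2877548 ≈ 3.4752e-7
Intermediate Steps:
1/(897*3743 + D) = 1/(897*3743 - 479923) = 1/(3357471 - 479923) = 1/2877548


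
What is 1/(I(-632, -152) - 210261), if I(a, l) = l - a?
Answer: -1/209781 ≈ -4.7669e-6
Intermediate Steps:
1/(I(-632, -152) - 210261) = 1/((-152 - 1*(-632)) - 210261) = 1/((-152 + 632) - 210261) = 1/(480 - 210261) = 1/(-209781) = -1/209781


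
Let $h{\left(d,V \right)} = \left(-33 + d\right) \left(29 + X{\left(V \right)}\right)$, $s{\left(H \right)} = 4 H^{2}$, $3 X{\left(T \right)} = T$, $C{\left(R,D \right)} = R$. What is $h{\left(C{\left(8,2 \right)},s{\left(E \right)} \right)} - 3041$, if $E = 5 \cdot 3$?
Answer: $-11266$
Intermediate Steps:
$X{\left(T \right)} = \frac{T}{3}$
$E = 15$
$h{\left(d,V \right)} = \left(-33 + d\right) \left(29 + \frac{V}{3}\right)$
$h{\left(C{\left(8,2 \right)},s{\left(E \right)} \right)} - 3041 = \left(-957 - 11 \cdot 4 \cdot 15^{2} + 29 \cdot 8 + \frac{1}{3} \cdot 4 \cdot 15^{2} \cdot 8\right) - 3041 = \left(-957 - 11 \cdot 4 \cdot 225 + 232 + \frac{1}{3} \cdot 4 \cdot 225 \cdot 8\right) - 3041 = \left(-957 - 9900 + 232 + \frac{1}{3} \cdot 900 \cdot 8\right) - 3041 = \left(-957 - 9900 + 232 + 2400\right) - 3041 = -8225 - 3041 = -11266$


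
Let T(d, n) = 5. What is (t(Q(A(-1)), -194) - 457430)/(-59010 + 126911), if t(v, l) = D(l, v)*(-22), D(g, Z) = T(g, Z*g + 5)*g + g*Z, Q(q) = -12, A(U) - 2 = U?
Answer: -487306/67901 ≈ -7.1767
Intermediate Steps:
A(U) = 2 + U
D(g, Z) = 5*g + Z*g (D(g, Z) = 5*g + g*Z = 5*g + Z*g)
t(v, l) = -22*l*(5 + v) (t(v, l) = (l*(5 + v))*(-22) = -22*l*(5 + v))
(t(Q(A(-1)), -194) - 457430)/(-59010 + 126911) = (-22*(-194)*(5 - 12) - 457430)/(-59010 + 126911) = (-22*(-194)*(-7) - 457430)/67901 = (-29876 - 457430)*(1/67901) = -487306*1/67901 = -487306/67901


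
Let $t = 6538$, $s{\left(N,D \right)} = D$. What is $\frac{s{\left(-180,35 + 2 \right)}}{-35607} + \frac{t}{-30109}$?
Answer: $- \frac{233912599}{1072091163} \approx -0.21818$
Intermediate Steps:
$\frac{s{\left(-180,35 + 2 \right)}}{-35607} + \frac{t}{-30109} = \frac{35 + 2}{-35607} + \frac{6538}{-30109} = 37 \left(- \frac{1}{35607}\right) + 6538 \left(- \frac{1}{30109}\right) = - \frac{37}{35607} - \frac{6538}{30109} = - \frac{233912599}{1072091163}$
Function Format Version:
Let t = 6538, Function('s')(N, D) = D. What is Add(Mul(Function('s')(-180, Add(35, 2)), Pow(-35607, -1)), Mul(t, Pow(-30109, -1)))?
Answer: Rational(-233912599, 1072091163) ≈ -0.21818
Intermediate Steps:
Add(Mul(Function('s')(-180, Add(35, 2)), Pow(-35607, -1)), Mul(t, Pow(-30109, -1))) = Add(Mul(Add(35, 2), Pow(-35607, -1)), Mul(6538, Pow(-30109, -1))) = Add(Mul(37, Rational(-1, 35607)), Mul(6538, Rational(-1, 30109))) = Add(Rational(-37, 35607), Rational(-6538, 30109)) = Rational(-233912599, 1072091163)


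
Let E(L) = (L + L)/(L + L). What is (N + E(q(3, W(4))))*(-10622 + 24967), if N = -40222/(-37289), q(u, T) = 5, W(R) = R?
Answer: 158842185/5327 ≈ 29818.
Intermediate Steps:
N = 5746/5327 (N = -40222*(-1/37289) = 5746/5327 ≈ 1.0787)
E(L) = 1 (E(L) = (2*L)/((2*L)) = (2*L)*(1/(2*L)) = 1)
(N + E(q(3, W(4))))*(-10622 + 24967) = (5746/5327 + 1)*(-10622 + 24967) = (11073/5327)*14345 = 158842185/5327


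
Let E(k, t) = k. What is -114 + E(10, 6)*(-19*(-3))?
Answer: 456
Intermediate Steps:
-114 + E(10, 6)*(-19*(-3)) = -114 + 10*(-19*(-3)) = -114 + 10*57 = -114 + 570 = 456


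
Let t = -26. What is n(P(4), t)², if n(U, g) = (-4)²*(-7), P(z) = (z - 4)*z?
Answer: 12544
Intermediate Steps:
P(z) = z*(-4 + z) (P(z) = (-4 + z)*z = z*(-4 + z))
n(U, g) = -112 (n(U, g) = 16*(-7) = -112)
n(P(4), t)² = (-112)² = 12544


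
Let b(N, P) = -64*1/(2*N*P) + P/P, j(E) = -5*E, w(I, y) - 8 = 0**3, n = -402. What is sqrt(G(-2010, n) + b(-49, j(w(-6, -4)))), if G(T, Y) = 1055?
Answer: 2*sqrt(323395)/35 ≈ 32.496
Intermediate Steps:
w(I, y) = 8 (w(I, y) = 8 + 0**3 = 8 + 0 = 8)
b(N, P) = 1 - 32/(N*P) (b(N, P) = -64*1/(2*N*P) + 1 = -32/(N*P) + 1 = 1 - 32/(N*P))
sqrt(G(-2010, n) + b(-49, j(w(-6, -4)))) = sqrt(1055 + (1 - 32/(-49*(-5*8)))) = sqrt(1055 + (1 - 32*(-1/49)/(-40))) = sqrt(1055 + (1 - 32*(-1/49)*(-1/40))) = sqrt(1055 + (1 - 4/245)) = sqrt(1055 + 241/245) = sqrt(258716/245) = 2*sqrt(323395)/35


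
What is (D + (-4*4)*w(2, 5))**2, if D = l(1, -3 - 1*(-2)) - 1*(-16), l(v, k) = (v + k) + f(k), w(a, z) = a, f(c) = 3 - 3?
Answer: 256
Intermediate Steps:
f(c) = 0
l(v, k) = k + v (l(v, k) = (v + k) + 0 = (k + v) + 0 = k + v)
D = 16 (D = ((-3 - 1*(-2)) + 1) - 1*(-16) = ((-3 + 2) + 1) + 16 = (-1 + 1) + 16 = 0 + 16 = 16)
(D + (-4*4)*w(2, 5))**2 = (16 - 4*4*2)**2 = (16 - 16*2)**2 = (16 - 32)**2 = (-16)**2 = 256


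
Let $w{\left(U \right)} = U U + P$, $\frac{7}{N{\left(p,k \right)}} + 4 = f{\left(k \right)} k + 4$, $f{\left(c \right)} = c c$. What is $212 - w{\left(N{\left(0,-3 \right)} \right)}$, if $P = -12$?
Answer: $\frac{163247}{729} \approx 223.93$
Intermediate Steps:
$f{\left(c \right)} = c^{2}$
$N{\left(p,k \right)} = \frac{7}{k^{3}}$ ($N{\left(p,k \right)} = \frac{7}{-4 + \left(k^{2} k + 4\right)} = \frac{7}{-4 + \left(k^{3} + 4\right)} = \frac{7}{-4 + \left(4 + k^{3}\right)} = \frac{7}{k^{3}}$)
$w{\left(U \right)} = -12 + U^{2}$ ($w{\left(U \right)} = U U - 12 = U^{2} - 12 = -12 + U^{2}$)
$212 - w{\left(N{\left(0,-3 \right)} \right)} = 212 - \left(-12 + \left(\frac{7}{-27}\right)^{2}\right) = 212 - \left(-12 + \left(7 \left(- \frac{1}{27}\right)\right)^{2}\right) = 212 - \left(-12 + \left(- \frac{7}{27}\right)^{2}\right) = 212 - \left(-12 + \frac{49}{729}\right) = 212 - - \frac{8699}{729} = 212 + \frac{8699}{729} = \frac{163247}{729}$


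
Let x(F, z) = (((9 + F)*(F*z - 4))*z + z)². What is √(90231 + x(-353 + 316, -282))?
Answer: √6782345695670235 ≈ 8.2355e+7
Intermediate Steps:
x(F, z) = (z + z*(-4 + F*z)*(9 + F))² (x(F, z) = (((9 + F)*(-4 + F*z))*z + z)² = (((-4 + F*z)*(9 + F))*z + z)² = (z*(-4 + F*z)*(9 + F) + z)² = (z + z*(-4 + F*z)*(9 + F))²)
√(90231 + x(-353 + 316, -282)) = √(90231 + (-282)²*(-35 - 4*(-353 + 316) - 282*(-353 + 316)² + 9*(-353 + 316)*(-282))²) = √(90231 + 79524*(-35 - 4*(-37) - 282*(-37)² + 9*(-37)*(-282))²) = √(90231 + 79524*(-35 + 148 - 282*1369 + 93906)²) = √(90231 + 79524*(-35 + 148 - 386058 + 93906)²) = √(90231 + 79524*(-292039)²) = √(90231 + 79524*85286777521) = √(90231 + 6782345695580004) = √6782345695670235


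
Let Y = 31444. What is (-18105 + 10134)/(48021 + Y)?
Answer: -7971/79465 ≈ -0.10031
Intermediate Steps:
(-18105 + 10134)/(48021 + Y) = (-18105 + 10134)/(48021 + 31444) = -7971/79465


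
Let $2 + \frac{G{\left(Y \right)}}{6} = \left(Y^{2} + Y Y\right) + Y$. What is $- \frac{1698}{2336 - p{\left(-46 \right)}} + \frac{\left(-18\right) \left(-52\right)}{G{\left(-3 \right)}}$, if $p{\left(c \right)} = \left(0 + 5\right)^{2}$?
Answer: $\frac{26034}{2311} \approx 11.265$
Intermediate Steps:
$p{\left(c \right)} = 25$ ($p{\left(c \right)} = 5^{2} = 25$)
$G{\left(Y \right)} = -12 + 6 Y + 12 Y^{2}$ ($G{\left(Y \right)} = -12 + 6 \left(\left(Y^{2} + Y Y\right) + Y\right) = -12 + 6 \left(\left(Y^{2} + Y^{2}\right) + Y\right) = -12 + 6 \left(2 Y^{2} + Y\right) = -12 + 6 \left(Y + 2 Y^{2}\right) = -12 + \left(6 Y + 12 Y^{2}\right) = -12 + 6 Y + 12 Y^{2}$)
$- \frac{1698}{2336 - p{\left(-46 \right)}} + \frac{\left(-18\right) \left(-52\right)}{G{\left(-3 \right)}} = - \frac{1698}{2336 - 25} + \frac{\left(-18\right) \left(-52\right)}{-12 + 6 \left(-3\right) + 12 \left(-3\right)^{2}} = - \frac{1698}{2336 - 25} + \frac{936}{-12 - 18 + 12 \cdot 9} = - \frac{1698}{2311} + \frac{936}{-12 - 18 + 108} = \left(-1698\right) \frac{1}{2311} + \frac{936}{78} = - \frac{1698}{2311} + 936 \cdot \frac{1}{78} = - \frac{1698}{2311} + 12 = \frac{26034}{2311}$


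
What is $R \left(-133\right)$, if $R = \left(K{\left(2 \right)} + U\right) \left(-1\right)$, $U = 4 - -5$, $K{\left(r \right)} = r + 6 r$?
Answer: $3059$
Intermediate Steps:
$K{\left(r \right)} = 7 r$
$U = 9$ ($U = 4 + 5 = 9$)
$R = -23$ ($R = \left(7 \cdot 2 + 9\right) \left(-1\right) = \left(14 + 9\right) \left(-1\right) = 23 \left(-1\right) = -23$)
$R \left(-133\right) = \left(-23\right) \left(-133\right) = 3059$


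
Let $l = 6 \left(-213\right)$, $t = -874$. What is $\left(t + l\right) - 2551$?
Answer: $-4703$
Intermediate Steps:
$l = -1278$
$\left(t + l\right) - 2551 = \left(-874 - 1278\right) - 2551 = -2152 - 2551 = -4703$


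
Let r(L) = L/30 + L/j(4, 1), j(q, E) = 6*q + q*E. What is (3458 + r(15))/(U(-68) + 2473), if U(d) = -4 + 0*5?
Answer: 96853/69132 ≈ 1.4010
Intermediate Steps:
j(q, E) = 6*q + E*q
U(d) = -4 (U(d) = -4 + 0 = -4)
r(L) = 29*L/420 (r(L) = L/30 + L/((4*(6 + 1))) = L*(1/30) + L/((4*7)) = L/30 + L/28 = 29*L/420)
(3458 + r(15))/(U(-68) + 2473) = (3458 + (29/420)*15)/(-4 + 2473) = (3458 + 29/28)/2469 = (96853/28)*(1/2469) = 96853/69132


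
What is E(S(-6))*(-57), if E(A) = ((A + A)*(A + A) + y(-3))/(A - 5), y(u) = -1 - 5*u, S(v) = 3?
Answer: 1425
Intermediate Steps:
E(A) = (14 + 4*A²)/(-5 + A) (E(A) = ((A + A)*(A + A) + (-1 - 5*(-3)))/(A - 5) = ((2*A)*(2*A) + (-1 + 15))/(-5 + A) = (4*A² + 14)/(-5 + A) = (14 + 4*A²)/(-5 + A))
E(S(-6))*(-57) = (2*(7 + 2*3²)/(-5 + 3))*(-57) = (2*(7 + 2*9)/(-2))*(-57) = (2*(-½)*(7 + 18))*(-57) = (2*(-½)*25)*(-57) = -25*(-57) = 1425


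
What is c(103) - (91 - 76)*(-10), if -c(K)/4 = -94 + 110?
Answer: 86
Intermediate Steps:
c(K) = -64 (c(K) = -4*(-94 + 110) = -4*16 = -64)
c(103) - (91 - 76)*(-10) = -64 - (91 - 76)*(-10) = -64 - 15*(-10) = -64 - 1*(-150) = -64 + 150 = 86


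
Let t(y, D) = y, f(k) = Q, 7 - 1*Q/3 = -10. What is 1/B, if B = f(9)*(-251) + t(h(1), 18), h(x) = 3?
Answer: -1/12798 ≈ -7.8137e-5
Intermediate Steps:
Q = 51 (Q = 21 - 3*(-10) = 21 + 30 = 51)
f(k) = 51
B = -12798 (B = 51*(-251) + 3 = -12801 + 3 = -12798)
1/B = 1/(-12798) = -1/12798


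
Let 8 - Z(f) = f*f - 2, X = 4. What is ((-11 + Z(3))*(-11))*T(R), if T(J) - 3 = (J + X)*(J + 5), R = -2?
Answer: 990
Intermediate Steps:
Z(f) = 10 - f² (Z(f) = 8 - (f*f - 2) = 8 - (f² - 2) = 8 - (-2 + f²) = 8 + (2 - f²) = 10 - f²)
T(J) = 3 + (4 + J)*(5 + J) (T(J) = 3 + (J + 4)*(J + 5) = 3 + (4 + J)*(5 + J))
((-11 + Z(3))*(-11))*T(R) = ((-11 + (10 - 1*3²))*(-11))*(23 + (-2)² + 9*(-2)) = ((-11 + (10 - 1*9))*(-11))*(23 + 4 - 18) = ((-11 + (10 - 9))*(-11))*9 = ((-11 + 1)*(-11))*9 = -10*(-11)*9 = 110*9 = 990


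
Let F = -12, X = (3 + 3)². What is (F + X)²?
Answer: 576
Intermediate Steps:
X = 36 (X = 6² = 36)
(F + X)² = (-12 + 36)² = 24² = 576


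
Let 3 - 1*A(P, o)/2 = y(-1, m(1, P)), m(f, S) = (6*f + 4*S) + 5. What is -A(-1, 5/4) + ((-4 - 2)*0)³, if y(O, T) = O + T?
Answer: 6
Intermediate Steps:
m(f, S) = 5 + 4*S + 6*f (m(f, S) = (4*S + 6*f) + 5 = 5 + 4*S + 6*f)
A(P, o) = -14 - 8*P (A(P, o) = 6 - 2*(-1 + (5 + 4*P + 6*1)) = 6 - 2*(-1 + (5 + 4*P + 6)) = 6 - 2*(-1 + (11 + 4*P)) = 6 - 2*(10 + 4*P) = 6 + (-20 - 8*P) = -14 - 8*P)
-A(-1, 5/4) + ((-4 - 2)*0)³ = -(-14 - 8*(-1)) + ((-4 - 2)*0)³ = -(-14 + 8) + (-6*0)³ = -1*(-6) + 0³ = 6 + 0 = 6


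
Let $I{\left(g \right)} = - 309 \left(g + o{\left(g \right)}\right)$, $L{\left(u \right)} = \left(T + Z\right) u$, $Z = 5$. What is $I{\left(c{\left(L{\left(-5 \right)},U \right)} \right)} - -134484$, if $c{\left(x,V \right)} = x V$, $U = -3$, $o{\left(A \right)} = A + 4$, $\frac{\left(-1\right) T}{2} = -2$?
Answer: $49818$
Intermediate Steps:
$T = 4$ ($T = \left(-2\right) \left(-2\right) = 4$)
$o{\left(A \right)} = 4 + A$
$L{\left(u \right)} = 9 u$ ($L{\left(u \right)} = \left(4 + 5\right) u = 9 u$)
$c{\left(x,V \right)} = V x$
$I{\left(g \right)} = -1236 - 618 g$ ($I{\left(g \right)} = - 309 \left(g + \left(4 + g\right)\right) = - 309 \left(4 + 2 g\right) = -1236 - 618 g$)
$I{\left(c{\left(L{\left(-5 \right)},U \right)} \right)} - -134484 = \left(-1236 - 618 \left(- 3 \cdot 9 \left(-5\right)\right)\right) - -134484 = \left(-1236 - 618 \left(\left(-3\right) \left(-45\right)\right)\right) + 134484 = \left(-1236 - 83430\right) + 134484 = -84666 + 134484 = 49818$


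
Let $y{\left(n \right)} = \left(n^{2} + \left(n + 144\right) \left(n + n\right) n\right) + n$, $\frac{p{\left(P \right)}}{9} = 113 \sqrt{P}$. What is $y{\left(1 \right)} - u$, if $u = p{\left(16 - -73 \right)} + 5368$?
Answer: $-5076 - 1017 \sqrt{89} \approx -14670.0$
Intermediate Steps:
$p{\left(P \right)} = 1017 \sqrt{P}$ ($p{\left(P \right)} = 9 \cdot 113 \sqrt{P} = 1017 \sqrt{P}$)
$u = 5368 + 1017 \sqrt{89}$ ($u = 1017 \sqrt{16 - -73} + 5368 = 1017 \sqrt{16 + 73} + 5368 = 1017 \sqrt{89} + 5368 = 5368 + 1017 \sqrt{89} \approx 14962.0$)
$y{\left(n \right)} = n + n^{2} + 2 n^{2} \left(144 + n\right)$ ($y{\left(n \right)} = \left(n^{2} + \left(144 + n\right) 2 n n\right) + n = \left(n^{2} + 2 n \left(144 + n\right) n\right) + n = \left(n^{2} + 2 n^{2} \left(144 + n\right)\right) + n = n + n^{2} + 2 n^{2} \left(144 + n\right)$)
$y{\left(1 \right)} - u = 1 \left(1 + 2 \cdot 1^{2} + 289 \cdot 1\right) - \left(5368 + 1017 \sqrt{89}\right) = 1 \left(1 + 2 \cdot 1 + 289\right) - \left(5368 + 1017 \sqrt{89}\right) = 1 \left(1 + 2 + 289\right) - \left(5368 + 1017 \sqrt{89}\right) = 1 \cdot 292 - \left(5368 + 1017 \sqrt{89}\right) = 292 - \left(5368 + 1017 \sqrt{89}\right) = -5076 - 1017 \sqrt{89}$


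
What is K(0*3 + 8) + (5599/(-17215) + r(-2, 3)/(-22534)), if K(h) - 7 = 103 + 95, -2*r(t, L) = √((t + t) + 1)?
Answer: 320316/1565 + I*√3/45068 ≈ 204.67 + 3.8432e-5*I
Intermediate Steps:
r(t, L) = -√(1 + 2*t)/2 (r(t, L) = -√((t + t) + 1)/2 = -√(2*t + 1)/2 = -√(1 + 2*t)/2)
K(h) = 205 (K(h) = 7 + (103 + 95) = 7 + 198 = 205)
K(0*3 + 8) + (5599/(-17215) + r(-2, 3)/(-22534)) = 205 + (5599/(-17215) - √(1 + 2*(-2))/2/(-22534)) = 205 + (5599*(-1/17215) - √(1 - 4)/2*(-1/22534)) = 205 + (-509/1565 - I*√3/2*(-1/22534)) = 205 + (-509/1565 + I*√3/45068) = 320316/1565 + I*√3/45068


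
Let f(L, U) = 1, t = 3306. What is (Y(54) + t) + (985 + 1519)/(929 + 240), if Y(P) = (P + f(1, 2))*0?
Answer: 3867218/1169 ≈ 3308.1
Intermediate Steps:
Y(P) = 0 (Y(P) = (P + 1)*0 = (1 + P)*0 = 0)
(Y(54) + t) + (985 + 1519)/(929 + 240) = (0 + 3306) + (985 + 1519)/(929 + 240) = 3306 + 2504/1169 = 3867218/1169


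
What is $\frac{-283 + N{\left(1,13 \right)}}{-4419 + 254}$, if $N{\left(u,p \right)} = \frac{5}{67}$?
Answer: $\frac{2708}{39865} \approx 0.067929$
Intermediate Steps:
$N{\left(u,p \right)} = \frac{5}{67}$ ($N{\left(u,p \right)} = 5 \cdot \frac{1}{67} = \frac{5}{67}$)
$\frac{-283 + N{\left(1,13 \right)}}{-4419 + 254} = \frac{-283 + \frac{5}{67}}{-4419 + 254} = - \frac{18956}{67 \left(-4165\right)} = \left(- \frac{18956}{67}\right) \left(- \frac{1}{4165}\right) = \frac{2708}{39865}$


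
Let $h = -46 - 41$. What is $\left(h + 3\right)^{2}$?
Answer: $7056$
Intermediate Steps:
$h = -87$ ($h = -46 - 41 = -87$)
$\left(h + 3\right)^{2} = \left(-87 + 3\right)^{2} = \left(-84\right)^{2} = 7056$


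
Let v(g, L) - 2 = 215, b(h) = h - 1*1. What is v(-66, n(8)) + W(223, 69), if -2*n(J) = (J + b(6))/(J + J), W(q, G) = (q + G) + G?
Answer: 578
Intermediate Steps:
b(h) = -1 + h (b(h) = h - 1 = -1 + h)
W(q, G) = q + 2*G (W(q, G) = (G + q) + G = q + 2*G)
n(J) = -(5 + J)/(4*J) (n(J) = -(J + (-1 + 6))/(2*(J + J)) = -(J + 5)/(2*(2*J)) = -(5 + J)*1/(2*J)/2 = -(5 + J)/(4*J))
v(g, L) = 217 (v(g, L) = 2 + 215 = 217)
v(-66, n(8)) + W(223, 69) = 217 + (223 + 2*69) = 217 + (223 + 138) = 217 + 361 = 578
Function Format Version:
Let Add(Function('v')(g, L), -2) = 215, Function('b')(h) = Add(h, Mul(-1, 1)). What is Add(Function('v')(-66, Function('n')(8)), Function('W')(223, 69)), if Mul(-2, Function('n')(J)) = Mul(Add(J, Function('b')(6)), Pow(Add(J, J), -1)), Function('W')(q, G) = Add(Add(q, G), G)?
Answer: 578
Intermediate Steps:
Function('b')(h) = Add(-1, h) (Function('b')(h) = Add(h, -1) = Add(-1, h))
Function('W')(q, G) = Add(q, Mul(2, G)) (Function('W')(q, G) = Add(Add(G, q), G) = Add(q, Mul(2, G)))
Function('n')(J) = Mul(Rational(-1, 4), Pow(J, -1), Add(5, J)) (Function('n')(J) = Mul(Rational(-1, 2), Mul(Add(J, Add(-1, 6)), Pow(Add(J, J), -1))) = Mul(Rational(-1, 2), Mul(Add(J, 5), Pow(Mul(2, J), -1))) = Mul(Rational(-1, 2), Mul(Add(5, J), Mul(Rational(1, 2), Pow(J, -1)))) = Mul(Rational(-1, 2), Mul(Rational(1, 2), Pow(J, -1), Add(5, J))) = Mul(Rational(-1, 4), Pow(J, -1), Add(5, J)))
Function('v')(g, L) = 217 (Function('v')(g, L) = Add(2, 215) = 217)
Add(Function('v')(-66, Function('n')(8)), Function('W')(223, 69)) = Add(217, Add(223, Mul(2, 69))) = Add(217, Add(223, 138)) = Add(217, 361) = 578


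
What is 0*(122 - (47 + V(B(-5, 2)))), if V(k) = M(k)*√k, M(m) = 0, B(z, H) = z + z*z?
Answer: 0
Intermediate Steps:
B(z, H) = z + z²
V(k) = 0 (V(k) = 0*√k = 0)
0*(122 - (47 + V(B(-5, 2)))) = 0*(122 - (47 + 0)) = 0*(122 - 1*47) = 0*(122 - 47) = 0*75 = 0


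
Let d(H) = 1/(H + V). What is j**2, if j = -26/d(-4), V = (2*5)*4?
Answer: 876096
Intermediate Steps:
V = 40 (V = 10*4 = 40)
d(H) = 1/(40 + H) (d(H) = 1/(H + 40) = 1/(40 + H))
j = -936 (j = -26/(1/(40 - 4)) = -26/(1/36) = -26/1/36 = -26*36 = -936)
j**2 = (-936)**2 = 876096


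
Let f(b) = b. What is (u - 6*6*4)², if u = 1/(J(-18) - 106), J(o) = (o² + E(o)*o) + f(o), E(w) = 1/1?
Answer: 686806849/33124 ≈ 20734.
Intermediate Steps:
E(w) = 1
J(o) = o² + 2*o (J(o) = (o² + 1*o) + o = (o² + o) + o = (o + o²) + o = o² + 2*o)
u = 1/182 (u = 1/(-18*(2 - 18) - 106) = 1/(-18*(-16) - 106) = 1/(288 - 106) = 1/182 ≈ 0.0054945)
(u - 6*6*4)² = (1/182 - 6*6*4)² = (1/182 - 36*4)² = (1/182 - 144)² = (-26207/182)² = 686806849/33124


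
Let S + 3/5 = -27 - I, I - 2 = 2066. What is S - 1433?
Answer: -17643/5 ≈ -3528.6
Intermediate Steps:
I = 2068 (I = 2 + 2066 = 2068)
S = -10478/5 (S = -⅗ + (-27 - 1*2068) = -⅗ + (-27 - 2068) = -⅗ - 2095 = -10478/5 ≈ -2095.6)
S - 1433 = -10478/5 - 1433 = -17643/5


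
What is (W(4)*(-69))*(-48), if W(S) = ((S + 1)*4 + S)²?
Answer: 1907712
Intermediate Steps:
W(S) = (4 + 5*S)² (W(S) = ((1 + S)*4 + S)² = ((4 + 4*S) + S)² = (4 + 5*S)²)
(W(4)*(-69))*(-48) = ((4 + 5*4)²*(-69))*(-48) = ((4 + 20)²*(-69))*(-48) = (24²*(-69))*(-48) = (576*(-69))*(-48) = -39744*(-48) = 1907712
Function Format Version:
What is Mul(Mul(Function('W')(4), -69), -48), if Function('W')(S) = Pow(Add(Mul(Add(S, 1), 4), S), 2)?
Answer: 1907712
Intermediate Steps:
Function('W')(S) = Pow(Add(4, Mul(5, S)), 2) (Function('W')(S) = Pow(Add(Mul(Add(1, S), 4), S), 2) = Pow(Add(Add(4, Mul(4, S)), S), 2) = Pow(Add(4, Mul(5, S)), 2))
Mul(Mul(Function('W')(4), -69), -48) = Mul(Mul(Pow(Add(4, Mul(5, 4)), 2), -69), -48) = Mul(Mul(Pow(Add(4, 20), 2), -69), -48) = Mul(Mul(Pow(24, 2), -69), -48) = Mul(Mul(576, -69), -48) = Mul(-39744, -48) = 1907712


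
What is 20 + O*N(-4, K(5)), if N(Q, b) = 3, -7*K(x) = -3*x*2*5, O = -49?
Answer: -127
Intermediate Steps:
K(x) = 30*x/7 (K(x) = -(-3)*(x*2)*5/7 = -(-3)*(2*x)*5/7 = -(-3)*10*x/7 = -(-30)*x/7 = 30*x/7)
20 + O*N(-4, K(5)) = 20 - 49*3 = 20 - 147 = -127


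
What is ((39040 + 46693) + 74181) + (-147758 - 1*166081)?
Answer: -153925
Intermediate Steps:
((39040 + 46693) + 74181) + (-147758 - 1*166081) = (85733 + 74181) + (-147758 - 166081) = 159914 - 313839 = -153925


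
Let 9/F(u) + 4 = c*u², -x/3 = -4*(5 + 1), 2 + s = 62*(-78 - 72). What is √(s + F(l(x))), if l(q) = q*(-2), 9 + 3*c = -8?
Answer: 5*I*√1284432269129/58754 ≈ 96.447*I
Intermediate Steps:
c = -17/3 (c = -3 + (⅓)*(-8) = -3 - 8/3 = -17/3 ≈ -5.6667)
s = -9302 (s = -2 + 62*(-78 - 72) = -2 + 62*(-150) = -2 - 9300 = -9302)
x = 72 (x = -(-12)*(5 + 1) = -(-12)*6 = -3*(-24) = 72)
l(q) = -2*q
F(u) = 9/(-4 - 17*u²/3)
√(s + F(l(x))) = √(-9302 - 27/(12 + 17*(-2*72)²)) = √(-9302 - 27/(12 + 17*(-144)²)) = √(-9302 - 27/(12 + 17*20736)) = √(-9302 - 27/(12 + 352512)) = √(-9302 - 27/352524) = √(-9302 - 27*1/352524) = √(-9302 - 9/117508) = √(-1093059425/117508) = 5*I*√1284432269129/58754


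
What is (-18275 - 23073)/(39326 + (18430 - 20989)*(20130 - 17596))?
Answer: 10337/1611295 ≈ 0.0064153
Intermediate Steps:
(-18275 - 23073)/(39326 + (18430 - 20989)*(20130 - 17596)) = -41348/(39326 - 2559*2534) = -41348/(39326 - 6484506) = -41348/(-6445180) = -41348*(-1/6445180) = 10337/1611295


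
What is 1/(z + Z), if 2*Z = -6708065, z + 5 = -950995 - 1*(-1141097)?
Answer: -2/6327871 ≈ -3.1606e-7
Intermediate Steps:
z = 190097 (z = -5 + (-950995 - 1*(-1141097)) = -5 + (-950995 + 1141097) = -5 + 190102 = 190097)
Z = -6708065/2 (Z = (1/2)*(-6708065) = -6708065/2 ≈ -3.3540e+6)
1/(z + Z) = 1/(190097 - 6708065/2) = 1/(-6327871/2) = -2/6327871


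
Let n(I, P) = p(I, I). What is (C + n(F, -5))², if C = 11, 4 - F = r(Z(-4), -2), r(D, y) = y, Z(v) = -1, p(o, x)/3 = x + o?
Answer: 2209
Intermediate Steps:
p(o, x) = 3*o + 3*x (p(o, x) = 3*(x + o) = 3*(o + x) = 3*o + 3*x)
F = 6 (F = 4 - 1*(-2) = 4 + 2 = 6)
n(I, P) = 6*I (n(I, P) = 3*I + 3*I = 6*I)
(C + n(F, -5))² = (11 + 6*6)² = (11 + 36)² = 47² = 2209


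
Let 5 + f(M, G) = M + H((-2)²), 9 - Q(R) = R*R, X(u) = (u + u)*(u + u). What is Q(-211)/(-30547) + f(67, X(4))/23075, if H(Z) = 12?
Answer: 1029374878/704872025 ≈ 1.4604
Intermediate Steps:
X(u) = 4*u² (X(u) = (2*u)*(2*u) = 4*u²)
Q(R) = 9 - R² (Q(R) = 9 - R*R = 9 - R²)
f(M, G) = 7 + M (f(M, G) = -5 + (M + 12) = -5 + (12 + M) = 7 + M)
Q(-211)/(-30547) + f(67, X(4))/23075 = (9 - 1*(-211)²)/(-30547) + (7 + 67)/23075 = (9 - 1*44521)*(-1/30547) + 74*(1/23075) = (9 - 44521)*(-1/30547) + 74/23075 = -44512*(-1/30547) + 74/23075 = 44512/30547 + 74/23075 = 1029374878/704872025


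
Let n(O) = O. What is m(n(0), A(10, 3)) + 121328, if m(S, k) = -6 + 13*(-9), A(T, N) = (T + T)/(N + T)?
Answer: 121205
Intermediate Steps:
A(T, N) = 2*T/(N + T) (A(T, N) = (2*T)/(N + T) = 2*T/(N + T))
m(S, k) = -123 (m(S, k) = -6 - 117 = -123)
m(n(0), A(10, 3)) + 121328 = -123 + 121328 = 121205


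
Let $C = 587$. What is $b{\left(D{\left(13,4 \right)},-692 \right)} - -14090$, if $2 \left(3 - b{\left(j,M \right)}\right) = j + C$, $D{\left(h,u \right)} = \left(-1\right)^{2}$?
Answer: $13799$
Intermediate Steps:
$D{\left(h,u \right)} = 1$
$b{\left(j,M \right)} = - \frac{581}{2} - \frac{j}{2}$ ($b{\left(j,M \right)} = 3 - \frac{j + 587}{2} = 3 - \frac{587 + j}{2} = 3 - \left(\frac{587}{2} + \frac{j}{2}\right) = - \frac{581}{2} - \frac{j}{2}$)
$b{\left(D{\left(13,4 \right)},-692 \right)} - -14090 = \left(- \frac{581}{2} - \frac{1}{2}\right) - -14090 = \left(- \frac{581}{2} - \frac{1}{2}\right) + 14090 = -291 + 14090 = 13799$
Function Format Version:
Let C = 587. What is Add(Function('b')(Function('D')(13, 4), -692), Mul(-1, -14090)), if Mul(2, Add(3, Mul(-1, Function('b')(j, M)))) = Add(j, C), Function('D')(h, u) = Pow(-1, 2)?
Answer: 13799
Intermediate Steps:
Function('D')(h, u) = 1
Function('b')(j, M) = Add(Rational(-581, 2), Mul(Rational(-1, 2), j)) (Function('b')(j, M) = Add(3, Mul(Rational(-1, 2), Add(j, 587))) = Add(3, Mul(Rational(-1, 2), Add(587, j))) = Add(3, Add(Rational(-587, 2), Mul(Rational(-1, 2), j))) = Add(Rational(-581, 2), Mul(Rational(-1, 2), j)))
Add(Function('b')(Function('D')(13, 4), -692), Mul(-1, -14090)) = Add(Add(Rational(-581, 2), Mul(Rational(-1, 2), 1)), Mul(-1, -14090)) = Add(Add(Rational(-581, 2), Rational(-1, 2)), 14090) = Add(-291, 14090) = 13799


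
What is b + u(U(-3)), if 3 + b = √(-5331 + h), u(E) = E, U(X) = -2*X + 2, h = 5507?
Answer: 5 + 4*√11 ≈ 18.267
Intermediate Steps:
U(X) = 2 - 2*X
b = -3 + 4*√11 (b = -3 + √(-5331 + 5507) = -3 + √176 = -3 + 4*√11 ≈ 10.266)
b + u(U(-3)) = (-3 + 4*√11) + (2 - 2*(-3)) = (-3 + 4*√11) + (2 + 6) = (-3 + 4*√11) + 8 = 5 + 4*√11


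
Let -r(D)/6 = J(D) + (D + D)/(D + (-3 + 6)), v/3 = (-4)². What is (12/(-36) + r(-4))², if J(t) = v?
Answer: 1018081/9 ≈ 1.1312e+5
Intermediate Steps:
v = 48 (v = 3*(-4)² = 3*16 = 48)
J(t) = 48
r(D) = -288 - 12*D/(3 + D) (r(D) = -6*(48 + (D + D)/(D + (-3 + 6))) = -6*(48 + (2*D)/(D + 3)) = -6*(48 + (2*D)/(3 + D)) = -6*(48 + 2*D/(3 + D)) = -288 - 12*D/(3 + D))
(12/(-36) + r(-4))² = (12/(-36) + 12*(-72 - 25*(-4))/(3 - 4))² = (12*(-1/36) + 12*(-72 + 100)/(-1))² = (-⅓ + 12*(-1)*28)² = (-⅓ - 336)² = (-1009/3)² = 1018081/9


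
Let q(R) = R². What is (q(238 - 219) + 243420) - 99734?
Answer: 144047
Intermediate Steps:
(q(238 - 219) + 243420) - 99734 = ((238 - 219)² + 243420) - 99734 = (19² + 243420) - 99734 = (361 + 243420) - 99734 = 243781 - 99734 = 144047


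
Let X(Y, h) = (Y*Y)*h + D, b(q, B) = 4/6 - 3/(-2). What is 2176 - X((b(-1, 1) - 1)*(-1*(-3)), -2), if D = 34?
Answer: 4333/2 ≈ 2166.5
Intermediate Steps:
b(q, B) = 13/6 (b(q, B) = 4*(1/6) - 3*(-1/2) = 2/3 + 3/2 = 13/6)
X(Y, h) = 34 + h*Y**2 (X(Y, h) = (Y*Y)*h + 34 = Y**2*h + 34 = h*Y**2 + 34 = 34 + h*Y**2)
2176 - X((b(-1, 1) - 1)*(-1*(-3)), -2) = 2176 - (34 - 2*9*(13/6 - 1)**2) = 2176 - (34 - 2*((7/6)*3)**2) = 2176 - (34 - 2*(7/2)**2) = 2176 - (34 - 2*49/4) = 2176 - (34 - 49/2) = 2176 - 1*19/2 = 2176 - 19/2 = 4333/2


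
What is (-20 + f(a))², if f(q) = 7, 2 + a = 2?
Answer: 169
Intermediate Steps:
a = 0 (a = -2 + 2 = 0)
(-20 + f(a))² = (-20 + 7)² = (-13)² = 169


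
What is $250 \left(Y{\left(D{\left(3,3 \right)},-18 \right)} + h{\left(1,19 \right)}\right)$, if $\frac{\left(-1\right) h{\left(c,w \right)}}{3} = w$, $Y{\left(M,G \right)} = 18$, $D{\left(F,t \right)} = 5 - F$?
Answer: $-9750$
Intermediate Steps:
$h{\left(c,w \right)} = - 3 w$
$250 \left(Y{\left(D{\left(3,3 \right)},-18 \right)} + h{\left(1,19 \right)}\right) = 250 \left(18 - 57\right) = 250 \left(-39\right) = -9750$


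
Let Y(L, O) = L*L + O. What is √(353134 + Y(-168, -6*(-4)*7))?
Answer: √381526 ≈ 617.68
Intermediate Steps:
Y(L, O) = O + L² (Y(L, O) = L² + O = O + L²)
√(353134 + Y(-168, -6*(-4)*7)) = √(353134 + (-6*(-4)*7 + (-168)²)) = √(353134 + (24*7 + 28224)) = √(353134 + (168 + 28224)) = √(353134 + 28392) = √381526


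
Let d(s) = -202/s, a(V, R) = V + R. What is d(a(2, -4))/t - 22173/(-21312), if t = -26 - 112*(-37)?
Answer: 15576821/14627136 ≈ 1.0649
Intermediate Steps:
a(V, R) = R + V
t = 4118 (t = -26 + 4144 = 4118)
d(a(2, -4))/t - 22173/(-21312) = -202/(-4 + 2)/4118 - 22173/(-21312) = -202/(-2)*(1/4118) - 22173*(-1/21312) = -202*(-1/2)*(1/4118) + 7391/7104 = 101*(1/4118) + 7391/7104 = 101/4118 + 7391/7104 = 15576821/14627136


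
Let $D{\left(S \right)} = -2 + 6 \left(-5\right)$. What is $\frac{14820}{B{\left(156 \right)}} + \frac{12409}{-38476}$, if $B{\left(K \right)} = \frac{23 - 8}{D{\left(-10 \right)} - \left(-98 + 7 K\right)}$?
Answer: $- \frac{39002671897}{38476} \approx -1.0137 \cdot 10^{6}$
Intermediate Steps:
$D{\left(S \right)} = -32$ ($D{\left(S \right)} = -2 - 30 = -32$)
$B{\left(K \right)} = \frac{15}{66 - 7 K}$ ($B{\left(K \right)} = \frac{23 - 8}{-32 - \left(-98 + 7 K\right)} = \frac{15}{-32 - \left(-98 + 7 K\right)} = \frac{15}{66 - 7 K}$)
$\frac{14820}{B{\left(156 \right)}} + \frac{12409}{-38476} = \frac{14820}{\left(-15\right) \frac{1}{-66 + 7 \cdot 156}} + \frac{12409}{-38476} = \frac{14820}{\left(-15\right) \frac{1}{-66 + 1092}} + 12409 \left(- \frac{1}{38476}\right) = \frac{14820}{\left(-15\right) \frac{1}{1026}} - \frac{12409}{38476} = \frac{14820}{- \frac{5}{342}} - \frac{12409}{38476} = 14820 \left(- \frac{342}{5}\right) - \frac{12409}{38476} = -1013688 - \frac{12409}{38476} = - \frac{39002671897}{38476}$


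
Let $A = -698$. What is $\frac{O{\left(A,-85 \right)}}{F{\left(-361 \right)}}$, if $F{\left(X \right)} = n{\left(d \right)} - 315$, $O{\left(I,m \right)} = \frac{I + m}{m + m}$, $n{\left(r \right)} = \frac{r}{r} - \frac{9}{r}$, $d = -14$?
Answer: $- \frac{5481}{372895} \approx -0.014699$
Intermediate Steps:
$n{\left(r \right)} = 1 - \frac{9}{r}$
$O{\left(I,m \right)} = \frac{I + m}{2 m}$
$F{\left(X \right)} = - \frac{4387}{14}$ ($F{\left(X \right)} = \frac{-9 - 14}{-14} - 315 = \left(- \frac{1}{14}\right) \left(-23\right) - 315 = \frac{23}{14} - 315 = - \frac{4387}{14}$)
$\frac{O{\left(A,-85 \right)}}{F{\left(-361 \right)}} = \frac{\frac{1}{2} \frac{1}{-85} \left(-698 - 85\right)}{- \frac{4387}{14}} = \frac{1}{2} \left(- \frac{1}{85}\right) \left(-783\right) \left(- \frac{14}{4387}\right) = \frac{783}{170} \left(- \frac{14}{4387}\right) = - \frac{5481}{372895}$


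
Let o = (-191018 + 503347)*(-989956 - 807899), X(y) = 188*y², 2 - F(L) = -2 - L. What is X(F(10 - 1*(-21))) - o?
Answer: 561522484595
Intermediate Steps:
F(L) = 4 + L (F(L) = 2 - (-2 - L) = 2 + (2 + L) = 4 + L)
o = -561522254295 (o = 312329*(-1797855) = -561522254295)
X(F(10 - 1*(-21))) - o = 188*(4 + (10 - 1*(-21)))² - 1*(-561522254295) = 188*(4 + (10 + 21))² + 561522254295 = 188*(4 + 31)² + 561522254295 = 188*35² + 561522254295 = 188*1225 + 561522254295 = 230300 + 561522254295 = 561522484595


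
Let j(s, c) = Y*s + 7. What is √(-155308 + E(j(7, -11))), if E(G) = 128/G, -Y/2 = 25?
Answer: 2*I*√93223851/49 ≈ 394.09*I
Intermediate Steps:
Y = -50 (Y = -2*25 = -50)
j(s, c) = 7 - 50*s (j(s, c) = -50*s + 7 = 7 - 50*s)
√(-155308 + E(j(7, -11))) = √(-155308 + 128/(7 - 50*7)) = √(-155308 + 128/(7 - 350)) = √(-155308 + 128/(-343)) = √(-155308 + 128*(-1/343)) = √(-155308 - 128/343) = √(-53270772/343) = 2*I*√93223851/49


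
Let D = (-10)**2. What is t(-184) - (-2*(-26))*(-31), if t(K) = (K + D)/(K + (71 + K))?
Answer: 159616/99 ≈ 1612.3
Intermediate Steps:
D = 100
t(K) = (100 + K)/(71 + 2*K) (t(K) = (K + 100)/(K + (71 + K)) = (100 + K)/(71 + 2*K))
t(-184) - (-2*(-26))*(-31) = (100 - 184)/(71 + 2*(-184)) - (-2*(-26))*(-31) = -84/(71 - 368) - 52*(-31) = -84/(-297) - 1*(-1612) = -1/297*(-84) + 1612 = 28/99 + 1612 = 159616/99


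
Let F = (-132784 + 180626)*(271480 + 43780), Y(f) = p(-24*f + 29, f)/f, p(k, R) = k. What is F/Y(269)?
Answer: -4057237939480/6427 ≈ -6.3128e+8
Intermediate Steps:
Y(f) = (29 - 24*f)/f (Y(f) = (-24*f + 29)/f = (29 - 24*f)/f)
F = 15082668920 (F = 47842*315260 = 15082668920)
F/Y(269) = 15082668920/(-24 + 29/269) = 15082668920/(-6427/269) = 15082668920*(-269/6427) = -4057237939480/6427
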